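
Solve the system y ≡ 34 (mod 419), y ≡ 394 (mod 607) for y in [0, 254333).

419⁻¹ mod 607: 419·113 ≡ 1 (mod 607), so 419⁻¹ ≡ 113.
y = 34 + 419·((394 − 34)·113 mod 607) = 34 + 419·11 = 4643.

4643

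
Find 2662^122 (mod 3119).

1737

122 in binary is 1111010, i.e. 122 = 64 + 32 + 16 + 8 + 2.
2662^1 ≡ 2662 (mod 3119)
2662^2 ≡ 2662^2 = 7086244 ≡ 2995 (mod 3119)
2662^4 ≡ 2995^2 = 8970025 ≡ 2900 (mod 3119)
2662^8 ≡ 2900^2 = 8410000 ≡ 1176 (mod 3119)
2662^16 ≡ 1176^2 = 1382976 ≡ 1259 (mod 3119)
2662^32 ≡ 1259^2 = 1585081 ≡ 629 (mod 3119)
2662^64 ≡ 629^2 = 395641 ≡ 2647 (mod 3119)
2662^122 = 2662^64 × 2662^32 × 2662^16 × 2662^8 × 2662^2 ≡ 2647 × 629 × 1259 × 1176 × 2995 (mod 3119).
Accumulate the product:
2647 × 629 = 1664963 ≡ 2536
2536 × 1259 = 3192824 ≡ 2087
2087 × 1176 = 2454312 ≡ 2778
2778 × 2995 = 8320110 ≡ 1737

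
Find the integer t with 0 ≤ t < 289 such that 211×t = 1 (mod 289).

Run the extended Euclidean algorithm:
289 = 1·211 + 78
211 = 2·78 + 55
78 = 1·55 + 23
55 = 2·23 + 9
23 = 2·9 + 5
9 = 1·5 + 4
5 = 1·4 + 1
4 = 4·1 + 0
gcd(211, 289) = 1, so the inverse exists.
Back-substitute for 1:
1 = 1·5 − 1·4
  = −1·9 + 2·5
  = 2·23 − 5·9
  = −5·55 + 12·23
  = 12·78 − 17·55
  = −17·211 + 46·78
  = 46·289 − 63·211
So 211⁻¹ ≡ −63 ≡ 226 (mod 289).

226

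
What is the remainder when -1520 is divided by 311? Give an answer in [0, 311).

-1520 = -5×311 + 35, so -1520 ≡ 35 (mod 311).

35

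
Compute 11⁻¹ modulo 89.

Apply the Euclidean algorithm and back-substitute:
89 = 8×11 + 1
11 = 11×1 + 0
gcd(11, 89) = 1, so the inverse exists.
Back-substitute for 1:
1 = 1×89 − 8×11
So 11⁻¹ ≡ −8 ≡ 81 (mod 89).

81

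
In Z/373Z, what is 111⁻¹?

373 = 3×111 + 40
111 = 2×40 + 31
40 = 1×31 + 9
31 = 3×9 + 4
9 = 2×4 + 1
4 = 4×1 + 0
gcd(111, 373) = 1, so the inverse exists.
Back-substitute for 1:
1 = 1×9 − 2×4
  = −2×31 + 7×9
  = 7×40 − 9×31
  = −9×111 + 25×40
  = 25×373 − 84×111
So 111⁻¹ ≡ −84 ≡ 289 (mod 373).

289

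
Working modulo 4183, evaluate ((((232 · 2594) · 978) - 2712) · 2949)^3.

232 · 2594 = 601808 ≡ 3639 (mod 4183)
3639 · 978 = 3558942 ≡ 3392 (mod 4183)
3392 - 2712 = 680
680 · 2949 = 2005320 ≡ 1663 (mod 4183)
(1663)^3 ≡ 3858 (mod 4183)

3858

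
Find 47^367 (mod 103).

47

367 in binary is 101101111, i.e. 367 = 256 + 64 + 32 + 8 + 4 + 2 + 1.
47^1 ≡ 47 (mod 103)
47^2 ≡ 47^2 = 2209 ≡ 46 (mod 103)
47^4 ≡ 46^2 = 2116 ≡ 56 (mod 103)
47^8 ≡ 56^2 = 3136 ≡ 46 (mod 103)
47^16 ≡ 46^2 = 2116 ≡ 56 (mod 103)
47^32 ≡ 56^2 = 3136 ≡ 46 (mod 103)
47^64 ≡ 46^2 = 2116 ≡ 56 (mod 103)
47^128 ≡ 56^2 = 3136 ≡ 46 (mod 103)
47^256 ≡ 46^2 = 2116 ≡ 56 (mod 103)
47^367 = 47^256 × 47^64 × 47^32 × 47^8 × 47^4 × 47^2 × 47^1 ≡ 56 × 56 × 46 × 46 × 56 × 46 × 47 (mod 103).
Accumulate the product:
56 × 56 = 3136 ≡ 46
46 × 46 = 2116 ≡ 56
56 × 46 = 2576 ≡ 1
1 × 56 = 56
56 × 46 = 2576 ≡ 1
1 × 47 = 47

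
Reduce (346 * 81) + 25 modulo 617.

286

346 * 81 = 28026 ≡ 261 (mod 617)
261 + 25 = 286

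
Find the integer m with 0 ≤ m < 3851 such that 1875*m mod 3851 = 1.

Apply the Euclidean algorithm and back-substitute:
3851 = 2*1875 + 101
1875 = 18*101 + 57
101 = 1*57 + 44
57 = 1*44 + 13
44 = 3*13 + 5
13 = 2*5 + 3
5 = 1*3 + 2
3 = 1*2 + 1
2 = 2*1 + 0
gcd(1875, 3851) = 1, so the inverse exists.
Bézout: 1 = −724*3851 + 1487*1875.
So 1875⁻¹ ≡ 1487 (mod 3851).

1487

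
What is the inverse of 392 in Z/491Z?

By the extended Euclidean algorithm:
491 = 1*392 + 99
392 = 3*99 + 95
99 = 1*95 + 4
95 = 23*4 + 3
4 = 1*3 + 1
3 = 3*1 + 0
gcd(392, 491) = 1, so the inverse exists.
Bézout: 1 = 99*491 − 124*392.
So 392⁻¹ ≡ −124 ≡ 367 (mod 491).

367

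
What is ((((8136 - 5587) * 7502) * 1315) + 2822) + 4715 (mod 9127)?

8136 - 5587 = 2549
2549 * 7502 = 19122598 ≡ 1533 (mod 9127)
1533 * 1315 = 2015895 ≡ 7955 (mod 9127)
7955 + 2822 = 10777 ≡ 1650 (mod 9127)
1650 + 4715 = 6365

6365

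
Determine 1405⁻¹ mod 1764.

Run the extended Euclidean algorithm:
1764 = 1×1405 + 359
1405 = 3×359 + 328
359 = 1×328 + 31
328 = 10×31 + 18
31 = 1×18 + 13
18 = 1×13 + 5
13 = 2×5 + 3
5 = 1×3 + 2
3 = 1×2 + 1
2 = 2×1 + 0
gcd(1405, 1764) = 1, so the inverse exists.
Back-substitute for 1:
1 = 1×3 − 1×2
  = −1×5 + 2×3
  = 2×13 − 5×5
  = −5×18 + 7×13
  = 7×31 − 12×18
  = −12×328 + 127×31
  = 127×359 − 139×328
  = −139×1405 + 544×359
  = 544×1764 − 683×1405
So 1405⁻¹ ≡ −683 ≡ 1081 (mod 1764).

1081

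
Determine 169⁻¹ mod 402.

157

Run the extended Euclidean algorithm:
402 = 2×169 + 64
169 = 2×64 + 41
64 = 1×41 + 23
41 = 1×23 + 18
23 = 1×18 + 5
18 = 3×5 + 3
5 = 1×3 + 2
3 = 1×2 + 1
2 = 2×1 + 0
gcd(169, 402) = 1, so the inverse exists.
Bézout: 1 = −66×402 + 157×169.
So 169⁻¹ ≡ 157 (mod 402).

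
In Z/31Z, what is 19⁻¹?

By the extended Euclidean algorithm:
31 = 1*19 + 12
19 = 1*12 + 7
12 = 1*7 + 5
7 = 1*5 + 2
5 = 2*2 + 1
2 = 2*1 + 0
gcd(19, 31) = 1, so the inverse exists.
Bézout: 1 = 8*31 − 13*19.
So 19⁻¹ ≡ −13 ≡ 18 (mod 31).

18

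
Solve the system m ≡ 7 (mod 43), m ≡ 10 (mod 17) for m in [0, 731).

265

43⁻¹ mod 17: 43*2 ≡ 1 (mod 17), so 43⁻¹ ≡ 2.
m = 7 + 43*((10 − 7)*2 mod 17) = 7 + 43*6 = 265.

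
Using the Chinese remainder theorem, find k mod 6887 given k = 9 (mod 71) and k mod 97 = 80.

80

71⁻¹ mod 97: 71·41 ≡ 1 (mod 97), so 71⁻¹ ≡ 41.
k = 9 + 71·((80 − 9)·41 mod 97) = 9 + 71·1 = 80.
Check: 80 mod 71 = 9, 80 mod 97 = 80. ✓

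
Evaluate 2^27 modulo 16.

0

Compute successive squares:
27 in binary is 11011, i.e. 27 = 16 + 8 + 2 + 1.
2^1 ≡ 2 (mod 16)
2^2 ≡ 2^2 = 4 (mod 16)
2^4 ≡ 4^2 = 16 ≡ 0 (mod 16)
2^8 ≡ 0^2 = 0 (mod 16)
2^16 ≡ 0^2 = 0 (mod 16)
2^27 = 2^16 · 2^8 · 2^2 · 2^1 ≡ 0 · 0 · 4 · 2 (mod 16).
Accumulate the product:
0 · 0 = 0
0 · 4 = 0
0 · 2 = 0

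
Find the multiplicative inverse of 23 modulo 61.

61 = 2*23 + 15
23 = 1*15 + 8
15 = 1*8 + 7
8 = 1*7 + 1
7 = 7*1 + 0
gcd(23, 61) = 1, so the inverse exists.
Bézout: 1 = −3*61 + 8*23.
So 23⁻¹ ≡ 8 (mod 61).

8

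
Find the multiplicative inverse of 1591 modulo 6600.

Apply the Euclidean algorithm and back-substitute:
6600 = 4·1591 + 236
1591 = 6·236 + 175
236 = 1·175 + 61
175 = 2·61 + 53
61 = 1·53 + 8
53 = 6·8 + 5
8 = 1·5 + 3
5 = 1·3 + 2
3 = 1·2 + 1
2 = 2·1 + 0
gcd(1591, 6600) = 1, so the inverse exists.
Bézout: 1 = 600·6600 − 2489·1591.
So 1591⁻¹ ≡ −2489 ≡ 4111 (mod 6600).

4111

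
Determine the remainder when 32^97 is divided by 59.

56

Compute successive squares:
97 in binary is 1100001, i.e. 97 = 64 + 32 + 1.
32^1 ≡ 32 (mod 59)
32^2 ≡ 32^2 = 1024 ≡ 21 (mod 59)
32^4 ≡ 21^2 = 441 ≡ 28 (mod 59)
32^8 ≡ 28^2 = 784 ≡ 17 (mod 59)
32^16 ≡ 17^2 = 289 ≡ 53 (mod 59)
32^32 ≡ 53^2 = 2809 ≡ 36 (mod 59)
32^64 ≡ 36^2 = 1296 ≡ 57 (mod 59)
32^97 = 32^64 × 32^32 × 32^1 ≡ 57 × 36 × 32 (mod 59).
Accumulate the product:
57 × 36 = 2052 ≡ 46
46 × 32 = 1472 ≡ 56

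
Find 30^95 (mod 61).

21

By square-and-multiply:
95 in binary is 1011111, i.e. 95 = 64 + 16 + 8 + 4 + 2 + 1.
30^1 ≡ 30 (mod 61)
30^2 ≡ 30^2 = 900 ≡ 46 (mod 61)
30^4 ≡ 46^2 = 2116 ≡ 42 (mod 61)
30^8 ≡ 42^2 = 1764 ≡ 56 (mod 61)
30^16 ≡ 56^2 = 3136 ≡ 25 (mod 61)
30^32 ≡ 25^2 = 625 ≡ 15 (mod 61)
30^64 ≡ 15^2 = 225 ≡ 42 (mod 61)
30^95 = 30^64 × 30^16 × 30^8 × 30^4 × 30^2 × 30^1 ≡ 42 × 25 × 56 × 42 × 46 × 30 (mod 61).
Accumulate the product:
42 × 25 = 1050 ≡ 13
13 × 56 = 728 ≡ 57
57 × 42 = 2394 ≡ 15
15 × 46 = 690 ≡ 19
19 × 30 = 570 ≡ 21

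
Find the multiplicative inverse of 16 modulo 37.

By the extended Euclidean algorithm:
37 = 2×16 + 5
16 = 3×5 + 1
5 = 5×1 + 0
gcd(16, 37) = 1, so the inverse exists.
Back-substitute for 1:
1 = 1×16 − 3×5
  = −3×37 + 7×16
So 16⁻¹ ≡ 7 (mod 37).

7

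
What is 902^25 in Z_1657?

Using repeated squaring:
902^1 ≡ 902 (mod 1657)
902^2 ≡ 902^2 = 813604 ≡ 17 (mod 1657)
902^4 ≡ 17^2 = 289 (mod 1657)
902^8 ≡ 289^2 = 83521 ≡ 671 (mod 1657)
902^16 ≡ 671^2 = 450241 ≡ 1194 (mod 1657)
902^25 = 902^16 * 902^8 * 902^1 ≡ 1194 * 671 * 902 (mod 1657).
Accumulate the product:
1194 * 671 = 801174 ≡ 843
843 * 902 = 760386 ≡ 1480

1480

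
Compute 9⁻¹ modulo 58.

By the extended Euclidean algorithm:
58 = 6·9 + 4
9 = 2·4 + 1
4 = 4·1 + 0
gcd(9, 58) = 1, so the inverse exists.
Bézout: 1 = −2·58 + 13·9.
So 9⁻¹ ≡ 13 (mod 58).

13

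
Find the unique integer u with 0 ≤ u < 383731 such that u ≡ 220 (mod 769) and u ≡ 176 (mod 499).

335504

769⁻¹ mod 499: 769*353 ≡ 1 (mod 499), so 769⁻¹ ≡ 353.
u = 220 + 769*((176 − 220)*353 mod 499) = 220 + 769*436 = 335504.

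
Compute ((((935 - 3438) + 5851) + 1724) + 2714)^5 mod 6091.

935 - 3438 = -2503 ≡ 3588 (mod 6091)
3588 + 5851 = 9439 ≡ 3348 (mod 6091)
3348 + 1724 = 5072
5072 + 2714 = 7786 ≡ 1695 (mod 6091)
(1695)^5 ≡ 442 (mod 6091)

442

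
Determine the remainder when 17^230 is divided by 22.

1

Compute successive squares:
17^1 ≡ 17 (mod 22)
17^2 ≡ 17^2 = 289 ≡ 3 (mod 22)
17^4 ≡ 3^2 = 9 (mod 22)
17^8 ≡ 9^2 = 81 ≡ 15 (mod 22)
17^16 ≡ 15^2 = 225 ≡ 5 (mod 22)
17^32 ≡ 5^2 = 25 ≡ 3 (mod 22)
17^64 ≡ 3^2 = 9 (mod 22)
17^128 ≡ 9^2 = 81 ≡ 15 (mod 22)
17^230 = 17^128 · 17^64 · 17^32 · 17^4 · 17^2 ≡ 15 · 9 · 3 · 9 · 3 (mod 22).
Accumulate the product:
15 · 9 = 135 ≡ 3
3 · 3 = 9
9 · 9 = 81 ≡ 15
15 · 3 = 45 ≡ 1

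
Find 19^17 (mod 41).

17

Compute successive squares:
19^1 ≡ 19 (mod 41)
19^2 ≡ 19^2 = 361 ≡ 33 (mod 41)
19^4 ≡ 33^2 = 1089 ≡ 23 (mod 41)
19^8 ≡ 23^2 = 529 ≡ 37 (mod 41)
19^16 ≡ 37^2 = 1369 ≡ 16 (mod 41)
19^17 = 19^16 × 19^1 ≡ 16 × 19 (mod 41).
16 × 19 = 304 ≡ 17 (mod 41).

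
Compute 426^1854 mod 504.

1854 in binary is 11100111110, i.e. 1854 = 1024 + 512 + 256 + 32 + 16 + 8 + 4 + 2.
426^1 ≡ 426 (mod 504)
426^2 ≡ 426^2 = 181476 ≡ 36 (mod 504)
426^4 ≡ 36^2 = 1296 ≡ 288 (mod 504)
426^8 ≡ 288^2 = 82944 ≡ 288 (mod 504)
426^16 ≡ 288^2 = 82944 ≡ 288 (mod 504)
426^32 ≡ 288^2 = 82944 ≡ 288 (mod 504)
426^64 ≡ 288^2 = 82944 ≡ 288 (mod 504)
426^128 ≡ 288^2 = 82944 ≡ 288 (mod 504)
426^256 ≡ 288^2 = 82944 ≡ 288 (mod 504)
426^512 ≡ 288^2 = 82944 ≡ 288 (mod 504)
426^1024 ≡ 288^2 = 82944 ≡ 288 (mod 504)
426^1854 = 426^1024 * 426^512 * 426^256 * 426^32 * 426^16 * 426^8 * 426^4 * 426^2 ≡ 288 * 288 * 288 * 288 * 288 * 288 * 288 * 36 (mod 504).
Accumulate the product:
288 * 288 = 82944 ≡ 288
288 * 288 = 82944 ≡ 288
288 * 288 = 82944 ≡ 288
288 * 288 = 82944 ≡ 288
288 * 288 = 82944 ≡ 288
288 * 288 = 82944 ≡ 288
288 * 36 = 10368 ≡ 288

288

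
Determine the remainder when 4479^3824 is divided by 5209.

Using repeated squaring:
3824 in binary is 111011110000, i.e. 3824 = 2048 + 1024 + 512 + 128 + 64 + 32 + 16.
4479^1 ≡ 4479 (mod 5209)
4479^2 ≡ 4479^2 = 20061441 ≡ 1582 (mod 5209)
4479^4 ≡ 1582^2 = 2502724 ≡ 2404 (mod 5209)
4479^8 ≡ 2404^2 = 5779216 ≡ 2435 (mod 5209)
4479^16 ≡ 2435^2 = 5929225 ≡ 1383 (mod 5209)
4479^32 ≡ 1383^2 = 1912689 ≡ 986 (mod 5209)
4479^64 ≡ 986^2 = 972196 ≡ 3322 (mod 5209)
4479^128 ≡ 3322^2 = 11035684 ≡ 3022 (mod 5209)
4479^256 ≡ 3022^2 = 9132484 ≡ 1107 (mod 5209)
4479^512 ≡ 1107^2 = 1225449 ≡ 1334 (mod 5209)
4479^1024 ≡ 1334^2 = 1779556 ≡ 3287 (mod 5209)
4479^2048 ≡ 3287^2 = 10804369 ≡ 903 (mod 5209)
4479^3824 = 4479^2048 × 4479^1024 × 4479^512 × 4479^128 × 4479^64 × 4479^32 × 4479^16 ≡ 903 × 3287 × 1334 × 3022 × 3322 × 986 × 1383 (mod 5209).
Accumulate the product:
903 × 3287 = 2968161 ≡ 4240
4240 × 1334 = 5656160 ≡ 4395
4395 × 3022 = 13281690 ≡ 3949
3949 × 3322 = 13118578 ≡ 2316
2316 × 986 = 2283576 ≡ 2034
2034 × 1383 = 2813022 ≡ 162

162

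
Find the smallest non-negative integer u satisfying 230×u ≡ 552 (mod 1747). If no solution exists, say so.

gcd(230, 1747) = 1, so a unique solution mod 1747 exists.
230⁻¹ ≡ 357 (mod 1747).
u ≡ 357×552 ≡ 1400 (mod 1747).

1400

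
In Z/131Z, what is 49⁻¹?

Run the extended Euclidean algorithm:
131 = 2×49 + 33
49 = 1×33 + 16
33 = 2×16 + 1
16 = 16×1 + 0
gcd(49, 131) = 1, so the inverse exists.
Bézout: 1 = 3×131 − 8×49.
So 49⁻¹ ≡ −8 ≡ 123 (mod 131).

123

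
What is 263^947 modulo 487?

Using repeated squaring:
947 in binary is 1110110011, i.e. 947 = 512 + 256 + 128 + 32 + 16 + 2 + 1.
263^1 ≡ 263 (mod 487)
263^2 ≡ 263^2 = 69169 ≡ 15 (mod 487)
263^4 ≡ 15^2 = 225 (mod 487)
263^8 ≡ 225^2 = 50625 ≡ 464 (mod 487)
263^16 ≡ 464^2 = 215296 ≡ 42 (mod 487)
263^32 ≡ 42^2 = 1764 ≡ 303 (mod 487)
263^64 ≡ 303^2 = 91809 ≡ 253 (mod 487)
263^128 ≡ 253^2 = 64009 ≡ 212 (mod 487)
263^256 ≡ 212^2 = 44944 ≡ 140 (mod 487)
263^512 ≡ 140^2 = 19600 ≡ 120 (mod 487)
263^947 = 263^512 · 263^256 · 263^128 · 263^32 · 263^16 · 263^2 · 263^1 ≡ 120 · 140 · 212 · 303 · 42 · 15 · 263 (mod 487).
Accumulate the product:
120 · 140 = 16800 ≡ 242
242 · 212 = 51304 ≡ 169
169 · 303 = 51207 ≡ 72
72 · 42 = 3024 ≡ 102
102 · 15 = 1530 ≡ 69
69 · 263 = 18147 ≡ 128

128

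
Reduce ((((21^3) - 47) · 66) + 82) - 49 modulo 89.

(21)^3 ≡ 5 (mod 89)
5 - 47 = -42 ≡ 47 (mod 89)
47 · 66 = 3102 ≡ 76 (mod 89)
76 + 82 = 158 ≡ 69 (mod 89)
69 - 49 = 20

20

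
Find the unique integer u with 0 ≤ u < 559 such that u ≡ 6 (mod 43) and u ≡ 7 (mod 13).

436

43⁻¹ mod 13: 43×10 ≡ 1 (mod 13), so 43⁻¹ ≡ 10.
u = 6 + 43×((7 − 6)×10 mod 13) = 6 + 43×10 = 436.
Check: 436 mod 43 = 6, 436 mod 13 = 7. ✓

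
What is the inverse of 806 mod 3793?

3793 = 4×806 + 569
806 = 1×569 + 237
569 = 2×237 + 95
237 = 2×95 + 47
95 = 2×47 + 1
47 = 47×1 + 0
gcd(806, 3793) = 1, so the inverse exists.
Back-substitute for 1:
1 = 1×95 − 2×47
  = −2×237 + 5×95
  = 5×569 − 12×237
  = −12×806 + 17×569
  = 17×3793 − 80×806
So 806⁻¹ ≡ −80 ≡ 3713 (mod 3793).

3713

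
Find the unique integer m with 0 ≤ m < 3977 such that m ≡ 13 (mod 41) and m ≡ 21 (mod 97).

3416

41⁻¹ mod 97: 41×71 ≡ 1 (mod 97), so 41⁻¹ ≡ 71.
m = 13 + 41×((21 − 13)×71 mod 97) = 13 + 41×83 = 3416.
Check: 3416 mod 41 = 13, 3416 mod 97 = 21. ✓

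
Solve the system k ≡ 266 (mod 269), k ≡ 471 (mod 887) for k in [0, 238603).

269⁻¹ mod 887: 269*765 ≡ 1 (mod 887), so 269⁻¹ ≡ 765.
k = 266 + 269*((471 − 266)*765 mod 887) = 266 + 269*713 = 192063.

192063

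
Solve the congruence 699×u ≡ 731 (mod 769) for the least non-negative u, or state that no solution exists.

418

gcd(699, 769) = 1, so a unique solution mod 769 exists.
699⁻¹ ≡ 758 (mod 769).
u ≡ 758×731 ≡ 418 (mod 769).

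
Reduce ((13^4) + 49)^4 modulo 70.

50

(13)^4 ≡ 1 (mod 70)
1 + 49 = 50
(50)^4 ≡ 50 (mod 70)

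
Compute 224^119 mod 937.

286

By square-and-multiply:
119 in binary is 1110111, i.e. 119 = 64 + 32 + 16 + 4 + 2 + 1.
224^1 ≡ 224 (mod 937)
224^2 ≡ 224^2 = 50176 ≡ 515 (mod 937)
224^4 ≡ 515^2 = 265225 ≡ 54 (mod 937)
224^8 ≡ 54^2 = 2916 ≡ 105 (mod 937)
224^16 ≡ 105^2 = 11025 ≡ 718 (mod 937)
224^32 ≡ 718^2 = 515524 ≡ 174 (mod 937)
224^64 ≡ 174^2 = 30276 ≡ 292 (mod 937)
224^119 = 224^64 × 224^32 × 224^16 × 224^4 × 224^2 × 224^1 ≡ 292 × 174 × 718 × 54 × 515 × 224 (mod 937).
Accumulate the product:
292 × 174 = 50808 ≡ 210
210 × 718 = 150780 ≡ 860
860 × 54 = 46440 ≡ 527
527 × 515 = 271405 ≡ 612
612 × 224 = 137088 ≡ 286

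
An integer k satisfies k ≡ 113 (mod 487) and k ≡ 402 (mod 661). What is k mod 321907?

487⁻¹ mod 661: 487·642 ≡ 1 (mod 661), so 487⁻¹ ≡ 642.
k = 113 + 487·((402 − 113)·642 mod 661) = 113 + 487·458 = 223159.
Check: 223159 mod 487 = 113, 223159 mod 661 = 402. ✓

223159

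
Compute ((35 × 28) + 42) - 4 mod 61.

42

35 × 28 = 980 ≡ 4 (mod 61)
4 + 42 = 46
46 - 4 = 42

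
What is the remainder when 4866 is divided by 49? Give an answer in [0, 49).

4866 = 99·49 + 15, so 4866 ≡ 15 (mod 49).

15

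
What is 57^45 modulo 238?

45 in binary is 101101, i.e. 45 = 32 + 8 + 4 + 1.
57^1 ≡ 57 (mod 238)
57^2 ≡ 57^2 = 3249 ≡ 155 (mod 238)
57^4 ≡ 155^2 = 24025 ≡ 225 (mod 238)
57^8 ≡ 225^2 = 50625 ≡ 169 (mod 238)
57^16 ≡ 169^2 = 28561 ≡ 1 (mod 238)
57^32 ≡ 1^2 = 1 (mod 238)
57^45 = 57^32 * 57^8 * 57^4 * 57^1 ≡ 1 * 169 * 225 * 57 (mod 238).
Accumulate the product:
1 * 169 = 169
169 * 225 = 38025 ≡ 183
183 * 57 = 10431 ≡ 197

197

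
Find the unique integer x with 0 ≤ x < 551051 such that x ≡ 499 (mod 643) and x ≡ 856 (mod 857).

367652

643⁻¹ mod 857: 643*4 ≡ 1 (mod 857), so 643⁻¹ ≡ 4.
x = 499 + 643*((856 − 499)*4 mod 857) = 499 + 643*571 = 367652.
Check: 367652 mod 643 = 499, 367652 mod 857 = 856. ✓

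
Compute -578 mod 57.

-578 = -11*57 + 49, so -578 ≡ 49 (mod 57).

49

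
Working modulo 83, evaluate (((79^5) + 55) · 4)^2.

44

(79)^5 ≡ 55 (mod 83)
55 + 55 = 110 ≡ 27 (mod 83)
27 · 4 = 108 ≡ 25 (mod 83)
(25)^2 ≡ 44 (mod 83)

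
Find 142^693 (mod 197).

Compute successive squares:
693 in binary is 1010110101, i.e. 693 = 512 + 128 + 32 + 16 + 4 + 1.
142^1 ≡ 142 (mod 197)
142^2 ≡ 142^2 = 20164 ≡ 70 (mod 197)
142^4 ≡ 70^2 = 4900 ≡ 172 (mod 197)
142^8 ≡ 172^2 = 29584 ≡ 34 (mod 197)
142^16 ≡ 34^2 = 1156 ≡ 171 (mod 197)
142^32 ≡ 171^2 = 29241 ≡ 85 (mod 197)
142^64 ≡ 85^2 = 7225 ≡ 133 (mod 197)
142^128 ≡ 133^2 = 17689 ≡ 156 (mod 197)
142^256 ≡ 156^2 = 24336 ≡ 105 (mod 197)
142^512 ≡ 105^2 = 11025 ≡ 190 (mod 197)
142^693 = 142^512 * 142^128 * 142^32 * 142^16 * 142^4 * 142^1 ≡ 190 * 156 * 85 * 171 * 172 * 142 (mod 197).
Accumulate the product:
190 * 156 = 29640 ≡ 90
90 * 85 = 7650 ≡ 164
164 * 171 = 28044 ≡ 70
70 * 172 = 12040 ≡ 23
23 * 142 = 3266 ≡ 114

114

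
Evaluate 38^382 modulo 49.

Compute successive squares:
38^1 ≡ 38 (mod 49)
38^2 ≡ 38^2 = 1444 ≡ 23 (mod 49)
38^4 ≡ 23^2 = 529 ≡ 39 (mod 49)
38^8 ≡ 39^2 = 1521 ≡ 2 (mod 49)
38^16 ≡ 2^2 = 4 (mod 49)
38^32 ≡ 4^2 = 16 (mod 49)
38^64 ≡ 16^2 = 256 ≡ 11 (mod 49)
38^128 ≡ 11^2 = 121 ≡ 23 (mod 49)
38^256 ≡ 23^2 = 529 ≡ 39 (mod 49)
38^382 = 38^256 · 38^64 · 38^32 · 38^16 · 38^8 · 38^4 · 38^2 ≡ 39 · 11 · 16 · 4 · 2 · 39 · 23 (mod 49).
Accumulate the product:
39 · 11 = 429 ≡ 37
37 · 16 = 592 ≡ 4
4 · 4 = 16
16 · 2 = 32
32 · 39 = 1248 ≡ 23
23 · 23 = 529 ≡ 39

39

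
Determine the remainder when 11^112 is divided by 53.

By square-and-multiply:
11^1 ≡ 11 (mod 53)
11^2 ≡ 11^2 = 121 ≡ 15 (mod 53)
11^4 ≡ 15^2 = 225 ≡ 13 (mod 53)
11^8 ≡ 13^2 = 169 ≡ 10 (mod 53)
11^16 ≡ 10^2 = 100 ≡ 47 (mod 53)
11^32 ≡ 47^2 = 2209 ≡ 36 (mod 53)
11^64 ≡ 36^2 = 1296 ≡ 24 (mod 53)
11^112 = 11^64 * 11^32 * 11^16 ≡ 24 * 36 * 47 (mod 53).
Accumulate the product:
24 * 36 = 864 ≡ 16
16 * 47 = 752 ≡ 10

10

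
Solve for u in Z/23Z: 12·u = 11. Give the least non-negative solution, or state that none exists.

gcd(12, 23) = 1, so a unique solution mod 23 exists.
12⁻¹ ≡ 2 (mod 23).
u ≡ 2·11 ≡ 22 (mod 23).

22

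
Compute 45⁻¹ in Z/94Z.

By the extended Euclidean algorithm:
94 = 2·45 + 4
45 = 11·4 + 1
4 = 4·1 + 0
gcd(45, 94) = 1, so the inverse exists.
Back-substitute for 1:
1 = 1·45 − 11·4
  = −11·94 + 23·45
So 45⁻¹ ≡ 23 (mod 94).

23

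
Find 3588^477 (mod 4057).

3355

477 in binary is 111011101, i.e. 477 = 256 + 128 + 64 + 16 + 8 + 4 + 1.
3588^1 ≡ 3588 (mod 4057)
3588^2 ≡ 3588^2 = 12873744 ≡ 883 (mod 4057)
3588^4 ≡ 883^2 = 779689 ≡ 745 (mod 4057)
3588^8 ≡ 745^2 = 555025 ≡ 3273 (mod 4057)
3588^16 ≡ 3273^2 = 10712529 ≡ 2049 (mod 4057)
3588^32 ≡ 2049^2 = 4198401 ≡ 3463 (mod 4057)
3588^64 ≡ 3463^2 = 11992369 ≡ 3934 (mod 4057)
3588^128 ≡ 3934^2 = 15476356 ≡ 2958 (mod 4057)
3588^256 ≡ 2958^2 = 8749764 ≡ 2872 (mod 4057)
3588^477 = 3588^256 × 3588^128 × 3588^64 × 3588^16 × 3588^8 × 3588^4 × 3588^1 ≡ 2872 × 2958 × 3934 × 2049 × 3273 × 745 × 3588 (mod 4057).
Accumulate the product:
2872 × 2958 = 8495376 ≡ 18
18 × 3934 = 70812 ≡ 1843
1843 × 2049 = 3776307 ≡ 3297
3297 × 3273 = 10791081 ≡ 3518
3518 × 745 = 2620910 ≡ 88
88 × 3588 = 315744 ≡ 3355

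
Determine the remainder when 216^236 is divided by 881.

87

Compute successive squares:
236 in binary is 11101100, i.e. 236 = 128 + 64 + 32 + 8 + 4.
216^1 ≡ 216 (mod 881)
216^2 ≡ 216^2 = 46656 ≡ 844 (mod 881)
216^4 ≡ 844^2 = 712336 ≡ 488 (mod 881)
216^8 ≡ 488^2 = 238144 ≡ 274 (mod 881)
216^16 ≡ 274^2 = 75076 ≡ 191 (mod 881)
216^32 ≡ 191^2 = 36481 ≡ 360 (mod 881)
216^64 ≡ 360^2 = 129600 ≡ 93 (mod 881)
216^128 ≡ 93^2 = 8649 ≡ 720 (mod 881)
216^236 = 216^128 * 216^64 * 216^32 * 216^8 * 216^4 ≡ 720 * 93 * 360 * 274 * 488 (mod 881).
Accumulate the product:
720 * 93 = 66960 ≡ 4
4 * 360 = 1440 ≡ 559
559 * 274 = 153166 ≡ 753
753 * 488 = 367464 ≡ 87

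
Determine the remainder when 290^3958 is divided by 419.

By square-and-multiply:
3958 in binary is 111101110110, i.e. 3958 = 2048 + 1024 + 512 + 256 + 64 + 32 + 16 + 4 + 2.
290^1 ≡ 290 (mod 419)
290^2 ≡ 290^2 = 84100 ≡ 300 (mod 419)
290^4 ≡ 300^2 = 90000 ≡ 334 (mod 419)
290^8 ≡ 334^2 = 111556 ≡ 102 (mod 419)
290^16 ≡ 102^2 = 10404 ≡ 348 (mod 419)
290^32 ≡ 348^2 = 121104 ≡ 13 (mod 419)
290^64 ≡ 13^2 = 169 (mod 419)
290^128 ≡ 169^2 = 28561 ≡ 69 (mod 419)
290^256 ≡ 69^2 = 4761 ≡ 152 (mod 419)
290^512 ≡ 152^2 = 23104 ≡ 59 (mod 419)
290^1024 ≡ 59^2 = 3481 ≡ 129 (mod 419)
290^2048 ≡ 129^2 = 16641 ≡ 300 (mod 419)
290^3958 = 290^2048 * 290^1024 * 290^512 * 290^256 * 290^64 * 290^32 * 290^16 * 290^4 * 290^2 ≡ 300 * 129 * 59 * 152 * 169 * 13 * 348 * 334 * 300 (mod 419).
Accumulate the product:
300 * 129 = 38700 ≡ 152
152 * 59 = 8968 ≡ 169
169 * 152 = 25688 ≡ 129
129 * 169 = 21801 ≡ 13
13 * 13 = 169
169 * 348 = 58812 ≡ 152
152 * 334 = 50768 ≡ 69
69 * 300 = 20700 ≡ 169

169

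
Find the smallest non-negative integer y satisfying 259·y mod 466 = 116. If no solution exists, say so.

112

gcd(259, 466) = 1, so a unique solution mod 466 exists.
259⁻¹ ≡ 9 (mod 466).
y ≡ 9·116 ≡ 112 (mod 466).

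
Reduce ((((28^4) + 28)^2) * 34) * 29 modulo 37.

31

(28)^4 ≡ 12 (mod 37)
12 + 28 = 40 ≡ 3 (mod 37)
(3)^2 ≡ 9 (mod 37)
9 * 34 = 306 ≡ 10 (mod 37)
10 * 29 = 290 ≡ 31 (mod 37)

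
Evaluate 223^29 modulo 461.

By square-and-multiply:
29 in binary is 11101, i.e. 29 = 16 + 8 + 4 + 1.
223^1 ≡ 223 (mod 461)
223^2 ≡ 223^2 = 49729 ≡ 402 (mod 461)
223^4 ≡ 402^2 = 161604 ≡ 254 (mod 461)
223^8 ≡ 254^2 = 64516 ≡ 437 (mod 461)
223^16 ≡ 437^2 = 190969 ≡ 115 (mod 461)
223^29 = 223^16 × 223^8 × 223^4 × 223^1 ≡ 115 × 437 × 254 × 223 (mod 461).
Accumulate the product:
115 × 437 = 50255 ≡ 6
6 × 254 = 1524 ≡ 141
141 × 223 = 31443 ≡ 95

95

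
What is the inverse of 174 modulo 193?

132

By the extended Euclidean algorithm:
193 = 1*174 + 19
174 = 9*19 + 3
19 = 6*3 + 1
3 = 3*1 + 0
gcd(174, 193) = 1, so the inverse exists.
Back-substitute for 1:
1 = 1*19 − 6*3
  = −6*174 + 55*19
  = 55*193 − 61*174
So 174⁻¹ ≡ −61 ≡ 132 (mod 193).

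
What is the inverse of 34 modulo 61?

9

By the extended Euclidean algorithm:
61 = 1×34 + 27
34 = 1×27 + 7
27 = 3×7 + 6
7 = 1×6 + 1
6 = 6×1 + 0
gcd(34, 61) = 1, so the inverse exists.
Bézout: 1 = −5×61 + 9×34.
So 34⁻¹ ≡ 9 (mod 61).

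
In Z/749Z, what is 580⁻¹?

195

Run the extended Euclidean algorithm:
749 = 1*580 + 169
580 = 3*169 + 73
169 = 2*73 + 23
73 = 3*23 + 4
23 = 5*4 + 3
4 = 1*3 + 1
3 = 3*1 + 0
gcd(580, 749) = 1, so the inverse exists.
Bézout: 1 = −151*749 + 195*580.
So 580⁻¹ ≡ 195 (mod 749).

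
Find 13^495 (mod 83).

Compute successive squares:
13^1 ≡ 13 (mod 83)
13^2 ≡ 13^2 = 169 ≡ 3 (mod 83)
13^4 ≡ 3^2 = 9 (mod 83)
13^8 ≡ 9^2 = 81 (mod 83)
13^16 ≡ 81^2 = 6561 ≡ 4 (mod 83)
13^32 ≡ 4^2 = 16 (mod 83)
13^64 ≡ 16^2 = 256 ≡ 7 (mod 83)
13^128 ≡ 7^2 = 49 (mod 83)
13^256 ≡ 49^2 = 2401 ≡ 77 (mod 83)
13^495 = 13^256 · 13^128 · 13^64 · 13^32 · 13^8 · 13^4 · 13^2 · 13^1 ≡ 77 · 49 · 7 · 16 · 81 · 9 · 3 · 13 (mod 83).
Accumulate the product:
77 · 49 = 3773 ≡ 38
38 · 7 = 266 ≡ 17
17 · 16 = 272 ≡ 23
23 · 81 = 1863 ≡ 37
37 · 9 = 333 ≡ 1
1 · 3 = 3
3 · 13 = 39

39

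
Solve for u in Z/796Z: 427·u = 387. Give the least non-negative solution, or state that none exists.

329

gcd(427, 796) = 1, so a unique solution mod 796 exists.
427⁻¹ ≡ 151 (mod 796).
u ≡ 151·387 ≡ 329 (mod 796).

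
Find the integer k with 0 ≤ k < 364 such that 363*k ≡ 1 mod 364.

Run the extended Euclidean algorithm:
364 = 1·363 + 1
363 = 363·1 + 0
gcd(363, 364) = 1, so the inverse exists.
Back-substitute for 1:
1 = 1·364 − 1·363
So 363⁻¹ ≡ −1 ≡ 363 (mod 364).

363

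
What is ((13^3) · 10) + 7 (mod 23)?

(13)^3 ≡ 12 (mod 23)
12 · 10 = 120 ≡ 5 (mod 23)
5 + 7 = 12

12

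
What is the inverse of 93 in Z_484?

Apply the Euclidean algorithm and back-substitute:
484 = 5×93 + 19
93 = 4×19 + 17
19 = 1×17 + 2
17 = 8×2 + 1
2 = 2×1 + 0
gcd(93, 484) = 1, so the inverse exists.
Back-substitute for 1:
1 = 1×17 − 8×2
  = −8×19 + 9×17
  = 9×93 − 44×19
  = −44×484 + 229×93
So 93⁻¹ ≡ 229 (mod 484).

229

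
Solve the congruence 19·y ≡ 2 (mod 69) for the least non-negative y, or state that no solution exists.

gcd(19, 69) = 1, so a unique solution mod 69 exists.
19⁻¹ ≡ 40 (mod 69).
y ≡ 40·2 ≡ 11 (mod 69).

11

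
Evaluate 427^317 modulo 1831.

317 in binary is 100111101, i.e. 317 = 256 + 32 + 16 + 8 + 4 + 1.
427^1 ≡ 427 (mod 1831)
427^2 ≡ 427^2 = 182329 ≡ 1060 (mod 1831)
427^4 ≡ 1060^2 = 1123600 ≡ 1197 (mod 1831)
427^8 ≡ 1197^2 = 1432809 ≡ 967 (mod 1831)
427^16 ≡ 967^2 = 935089 ≡ 1279 (mod 1831)
427^32 ≡ 1279^2 = 1635841 ≡ 758 (mod 1831)
427^64 ≡ 758^2 = 574564 ≡ 1461 (mod 1831)
427^128 ≡ 1461^2 = 2134521 ≡ 1406 (mod 1831)
427^256 ≡ 1406^2 = 1976836 ≡ 1187 (mod 1831)
427^317 = 427^256 × 427^32 × 427^16 × 427^8 × 427^4 × 427^1 ≡ 1187 × 758 × 1279 × 967 × 1197 × 427 (mod 1831).
Accumulate the product:
1187 × 758 = 899746 ≡ 725
725 × 1279 = 927275 ≡ 789
789 × 967 = 762963 ≡ 1267
1267 × 1197 = 1516599 ≡ 531
531 × 427 = 226737 ≡ 1524

1524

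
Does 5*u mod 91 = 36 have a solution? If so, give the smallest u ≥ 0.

gcd(5, 91) = 1, so a unique solution mod 91 exists.
5⁻¹ ≡ 73 (mod 91).
u ≡ 73*36 ≡ 80 (mod 91).

80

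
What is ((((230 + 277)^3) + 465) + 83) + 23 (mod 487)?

292

230 + 277 = 507 ≡ 20 (mod 487)
(20)^3 ≡ 208 (mod 487)
208 + 465 = 673 ≡ 186 (mod 487)
186 + 83 = 269
269 + 23 = 292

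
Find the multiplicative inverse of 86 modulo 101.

74

By the extended Euclidean algorithm:
101 = 1×86 + 15
86 = 5×15 + 11
15 = 1×11 + 4
11 = 2×4 + 3
4 = 1×3 + 1
3 = 3×1 + 0
gcd(86, 101) = 1, so the inverse exists.
Back-substitute for 1:
1 = 1×4 − 1×3
  = −1×11 + 3×4
  = 3×15 − 4×11
  = −4×86 + 23×15
  = 23×101 − 27×86
So 86⁻¹ ≡ −27 ≡ 74 (mod 101).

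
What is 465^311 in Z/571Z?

465^1 ≡ 465 (mod 571)
465^2 ≡ 465^2 = 216225 ≡ 387 (mod 571)
465^4 ≡ 387^2 = 149769 ≡ 167 (mod 571)
465^8 ≡ 167^2 = 27889 ≡ 481 (mod 571)
465^16 ≡ 481^2 = 231361 ≡ 106 (mod 571)
465^32 ≡ 106^2 = 11236 ≡ 387 (mod 571)
465^64 ≡ 387^2 = 149769 ≡ 167 (mod 571)
465^128 ≡ 167^2 = 27889 ≡ 481 (mod 571)
465^256 ≡ 481^2 = 231361 ≡ 106 (mod 571)
465^311 = 465^256 · 465^32 · 465^16 · 465^4 · 465^2 · 465^1 ≡ 106 · 387 · 106 · 167 · 387 · 465 (mod 571).
Accumulate the product:
106 · 387 = 41022 ≡ 481
481 · 106 = 50986 ≡ 167
167 · 167 = 27889 ≡ 481
481 · 387 = 186147 ≡ 1
1 · 465 = 465

465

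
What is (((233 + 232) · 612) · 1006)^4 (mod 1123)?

233 + 232 = 465
465 · 612 = 284580 ≡ 461 (mod 1123)
461 · 1006 = 463766 ≡ 1090 (mod 1123)
(1090)^4 ≡ 33 (mod 1123)

33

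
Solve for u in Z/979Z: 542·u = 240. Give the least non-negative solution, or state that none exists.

564

gcd(542, 979) = 1, so a unique solution mod 979 exists.
542⁻¹ ≡ 345 (mod 979).
u ≡ 345·240 ≡ 564 (mod 979).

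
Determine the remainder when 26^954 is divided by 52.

0

954 in binary is 1110111010, i.e. 954 = 512 + 256 + 128 + 32 + 16 + 8 + 2.
26^1 ≡ 26 (mod 52)
26^2 ≡ 26^2 = 676 ≡ 0 (mod 52)
26^4 ≡ 0^2 = 0 (mod 52)
26^8 ≡ 0^2 = 0 (mod 52)
26^16 ≡ 0^2 = 0 (mod 52)
26^32 ≡ 0^2 = 0 (mod 52)
26^64 ≡ 0^2 = 0 (mod 52)
26^128 ≡ 0^2 = 0 (mod 52)
26^256 ≡ 0^2 = 0 (mod 52)
26^512 ≡ 0^2 = 0 (mod 52)
26^954 = 26^512 * 26^256 * 26^128 * 26^32 * 26^16 * 26^8 * 26^2 ≡ 0 * 0 * 0 * 0 * 0 * 0 * 0 (mod 52).
Accumulate the product:
0 * 0 = 0
0 * 0 = 0
0 * 0 = 0
0 * 0 = 0
0 * 0 = 0
0 * 0 = 0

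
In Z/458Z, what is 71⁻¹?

Apply the Euclidean algorithm and back-substitute:
458 = 6*71 + 32
71 = 2*32 + 7
32 = 4*7 + 4
7 = 1*4 + 3
4 = 1*3 + 1
3 = 3*1 + 0
gcd(71, 458) = 1, so the inverse exists.
Back-substitute for 1:
1 = 1*4 − 1*3
  = −1*7 + 2*4
  = 2*32 − 9*7
  = −9*71 + 20*32
  = 20*458 − 129*71
So 71⁻¹ ≡ −129 ≡ 329 (mod 458).

329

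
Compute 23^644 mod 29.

1

Using repeated squaring:
644 in binary is 1010000100, i.e. 644 = 512 + 128 + 4.
23^1 ≡ 23 (mod 29)
23^2 ≡ 23^2 = 529 ≡ 7 (mod 29)
23^4 ≡ 7^2 = 49 ≡ 20 (mod 29)
23^8 ≡ 20^2 = 400 ≡ 23 (mod 29)
23^16 ≡ 23^2 = 529 ≡ 7 (mod 29)
23^32 ≡ 7^2 = 49 ≡ 20 (mod 29)
23^64 ≡ 20^2 = 400 ≡ 23 (mod 29)
23^128 ≡ 23^2 = 529 ≡ 7 (mod 29)
23^256 ≡ 7^2 = 49 ≡ 20 (mod 29)
23^512 ≡ 20^2 = 400 ≡ 23 (mod 29)
23^644 = 23^512 * 23^128 * 23^4 ≡ 23 * 7 * 20 (mod 29).
Accumulate the product:
23 * 7 = 161 ≡ 16
16 * 20 = 320 ≡ 1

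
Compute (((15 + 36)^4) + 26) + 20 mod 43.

15 + 36 = 51 ≡ 8 (mod 43)
(8)^4 ≡ 11 (mod 43)
11 + 26 = 37
37 + 20 = 57 ≡ 14 (mod 43)

14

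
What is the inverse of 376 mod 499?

By the extended Euclidean algorithm:
499 = 1·376 + 123
376 = 3·123 + 7
123 = 17·7 + 4
7 = 1·4 + 3
4 = 1·3 + 1
3 = 3·1 + 0
gcd(376, 499) = 1, so the inverse exists.
Back-substitute for 1:
1 = 1·4 − 1·3
  = −1·7 + 2·4
  = 2·123 − 35·7
  = −35·376 + 107·123
  = 107·499 − 142·376
So 376⁻¹ ≡ −142 ≡ 357 (mod 499).

357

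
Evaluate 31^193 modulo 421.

Compute successive squares:
193 in binary is 11000001, i.e. 193 = 128 + 64 + 1.
31^1 ≡ 31 (mod 421)
31^2 ≡ 31^2 = 961 ≡ 119 (mod 421)
31^4 ≡ 119^2 = 14161 ≡ 268 (mod 421)
31^8 ≡ 268^2 = 71824 ≡ 254 (mod 421)
31^16 ≡ 254^2 = 64516 ≡ 103 (mod 421)
31^32 ≡ 103^2 = 10609 ≡ 84 (mod 421)
31^64 ≡ 84^2 = 7056 ≡ 320 (mod 421)
31^128 ≡ 320^2 = 102400 ≡ 97 (mod 421)
31^193 = 31^128 * 31^64 * 31^1 ≡ 97 * 320 * 31 (mod 421).
Accumulate the product:
97 * 320 = 31040 ≡ 307
307 * 31 = 9517 ≡ 255

255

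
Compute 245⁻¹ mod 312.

312 = 1×245 + 67
245 = 3×67 + 44
67 = 1×44 + 23
44 = 1×23 + 21
23 = 1×21 + 2
21 = 10×2 + 1
2 = 2×1 + 0
gcd(245, 312) = 1, so the inverse exists.
Bézout: 1 = −117×312 + 149×245.
So 245⁻¹ ≡ 149 (mod 312).

149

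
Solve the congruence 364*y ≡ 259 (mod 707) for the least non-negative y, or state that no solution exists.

92

gcd(364, 707) = 7, and 7 | 259, so solutions exist.
Divide through by 7: 52*y ≡ 37 (mod 101).
52⁻¹ ≡ 68 (mod 101).
y ≡ 68*37 ≡ 92 (mod 101).
The smallest non-negative solution is y = 92.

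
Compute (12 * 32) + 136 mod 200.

120

12 * 32 = 384 ≡ 184 (mod 200)
184 + 136 = 320 ≡ 120 (mod 200)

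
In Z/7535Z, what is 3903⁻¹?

4977

Run the extended Euclidean algorithm:
7535 = 1·3903 + 3632
3903 = 1·3632 + 271
3632 = 13·271 + 109
271 = 2·109 + 53
109 = 2·53 + 3
53 = 17·3 + 2
3 = 1·2 + 1
2 = 2·1 + 0
gcd(3903, 7535) = 1, so the inverse exists.
Bézout: 1 = 1325·7535 − 2558·3903.
So 3903⁻¹ ≡ −2558 ≡ 4977 (mod 7535).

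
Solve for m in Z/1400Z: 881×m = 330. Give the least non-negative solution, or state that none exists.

930

gcd(881, 1400) = 1, so a unique solution mod 1400 exists.
881⁻¹ ≡ 321 (mod 1400).
m ≡ 321×330 ≡ 930 (mod 1400).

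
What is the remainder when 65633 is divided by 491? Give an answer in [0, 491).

330

65633 = 133·491 + 330, so 65633 ≡ 330 (mod 491).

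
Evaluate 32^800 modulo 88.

800 in binary is 1100100000, i.e. 800 = 512 + 256 + 32.
32^1 ≡ 32 (mod 88)
32^2 ≡ 32^2 = 1024 ≡ 56 (mod 88)
32^4 ≡ 56^2 = 3136 ≡ 56 (mod 88)
32^8 ≡ 56^2 = 3136 ≡ 56 (mod 88)
32^16 ≡ 56^2 = 3136 ≡ 56 (mod 88)
32^32 ≡ 56^2 = 3136 ≡ 56 (mod 88)
32^64 ≡ 56^2 = 3136 ≡ 56 (mod 88)
32^128 ≡ 56^2 = 3136 ≡ 56 (mod 88)
32^256 ≡ 56^2 = 3136 ≡ 56 (mod 88)
32^512 ≡ 56^2 = 3136 ≡ 56 (mod 88)
32^800 = 32^512 * 32^256 * 32^32 ≡ 56 * 56 * 56 (mod 88).
Accumulate the product:
56 * 56 = 3136 ≡ 56
56 * 56 = 3136 ≡ 56

56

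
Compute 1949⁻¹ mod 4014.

Apply the Euclidean algorithm and back-substitute:
4014 = 2×1949 + 116
1949 = 16×116 + 93
116 = 1×93 + 23
93 = 4×23 + 1
23 = 23×1 + 0
gcd(1949, 4014) = 1, so the inverse exists.
Back-substitute for 1:
1 = 1×93 − 4×23
  = −4×116 + 5×93
  = 5×1949 − 84×116
  = −84×4014 + 173×1949
So 1949⁻¹ ≡ 173 (mod 4014).

173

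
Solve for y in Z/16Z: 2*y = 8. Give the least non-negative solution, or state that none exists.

gcd(2, 16) = 2, and 2 | 8, so solutions exist.
Divide through by 2: 1*y = 4 (mod 8).
1⁻¹ ≡ 1 (mod 8).
y ≡ 1*4 ≡ 4 (mod 8).
The smallest non-negative solution is y = 4.

4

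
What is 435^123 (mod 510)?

105

Compute successive squares:
123 in binary is 1111011, i.e. 123 = 64 + 32 + 16 + 8 + 2 + 1.
435^1 ≡ 435 (mod 510)
435^2 ≡ 435^2 = 189225 ≡ 15 (mod 510)
435^4 ≡ 15^2 = 225 (mod 510)
435^8 ≡ 225^2 = 50625 ≡ 135 (mod 510)
435^16 ≡ 135^2 = 18225 ≡ 375 (mod 510)
435^32 ≡ 375^2 = 140625 ≡ 375 (mod 510)
435^64 ≡ 375^2 = 140625 ≡ 375 (mod 510)
435^123 = 435^64 × 435^32 × 435^16 × 435^8 × 435^2 × 435^1 ≡ 375 × 375 × 375 × 135 × 15 × 435 (mod 510).
Accumulate the product:
375 × 375 = 140625 ≡ 375
375 × 375 = 140625 ≡ 375
375 × 135 = 50625 ≡ 135
135 × 15 = 2025 ≡ 495
495 × 435 = 215325 ≡ 105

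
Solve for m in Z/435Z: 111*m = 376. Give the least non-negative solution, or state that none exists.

gcd(111, 435) = 3, and 3 does not divide 376.
So the congruence has no solution.

no solution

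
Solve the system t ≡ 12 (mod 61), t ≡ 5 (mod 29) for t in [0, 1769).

61⁻¹ mod 29: 61×10 ≡ 1 (mod 29), so 61⁻¹ ≡ 10.
t = 12 + 61×((5 − 12)×10 mod 29) = 12 + 61×17 = 1049.

1049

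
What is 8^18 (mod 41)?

25

Compute successive squares:
18 in binary is 10010, i.e. 18 = 16 + 2.
8^1 ≡ 8 (mod 41)
8^2 ≡ 8^2 = 64 ≡ 23 (mod 41)
8^4 ≡ 23^2 = 529 ≡ 37 (mod 41)
8^8 ≡ 37^2 = 1369 ≡ 16 (mod 41)
8^16 ≡ 16^2 = 256 ≡ 10 (mod 41)
8^18 = 8^16 × 8^2 ≡ 10 × 23 (mod 41).
10 × 23 = 230 ≡ 25 (mod 41).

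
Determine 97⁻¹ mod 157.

By the extended Euclidean algorithm:
157 = 1·97 + 60
97 = 1·60 + 37
60 = 1·37 + 23
37 = 1·23 + 14
23 = 1·14 + 9
14 = 1·9 + 5
9 = 1·5 + 4
5 = 1·4 + 1
4 = 4·1 + 0
gcd(97, 157) = 1, so the inverse exists.
Bézout: 1 = −21·157 + 34·97.
So 97⁻¹ ≡ 34 (mod 157).

34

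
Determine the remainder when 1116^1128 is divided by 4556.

2940

1128 in binary is 10001101000, i.e. 1128 = 1024 + 64 + 32 + 8.
1116^1 ≡ 1116 (mod 4556)
1116^2 ≡ 1116^2 = 1245456 ≡ 1668 (mod 4556)
1116^4 ≡ 1668^2 = 2782224 ≡ 3064 (mod 4556)
1116^8 ≡ 3064^2 = 9388096 ≡ 2736 (mod 4556)
1116^16 ≡ 2736^2 = 7485696 ≡ 188 (mod 4556)
1116^32 ≡ 188^2 = 35344 ≡ 3452 (mod 4556)
1116^64 ≡ 3452^2 = 11916304 ≡ 2364 (mod 4556)
1116^128 ≡ 2364^2 = 5588496 ≡ 2840 (mod 4556)
1116^256 ≡ 2840^2 = 8065600 ≡ 1480 (mod 4556)
1116^512 ≡ 1480^2 = 2190400 ≡ 3520 (mod 4556)
1116^1024 ≡ 3520^2 = 12390400 ≡ 2636 (mod 4556)
1116^1128 = 1116^1024 × 1116^64 × 1116^32 × 1116^8 ≡ 2636 × 2364 × 3452 × 2736 (mod 4556).
Accumulate the product:
2636 × 2364 = 6231504 ≡ 3452
3452 × 3452 = 11916304 ≡ 2364
2364 × 2736 = 6467904 ≡ 2940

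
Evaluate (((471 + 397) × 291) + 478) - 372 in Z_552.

430

471 + 397 = 868 ≡ 316 (mod 552)
316 × 291 = 91956 ≡ 324 (mod 552)
324 + 478 = 802 ≡ 250 (mod 552)
250 - 372 = -122 ≡ 430 (mod 552)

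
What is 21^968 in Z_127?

Using repeated squaring:
968 in binary is 1111001000, i.e. 968 = 512 + 256 + 128 + 64 + 8.
21^1 ≡ 21 (mod 127)
21^2 ≡ 21^2 = 441 ≡ 60 (mod 127)
21^4 ≡ 60^2 = 3600 ≡ 44 (mod 127)
21^8 ≡ 44^2 = 1936 ≡ 31 (mod 127)
21^16 ≡ 31^2 = 961 ≡ 72 (mod 127)
21^32 ≡ 72^2 = 5184 ≡ 104 (mod 127)
21^64 ≡ 104^2 = 10816 ≡ 21 (mod 127)
21^128 ≡ 21^2 = 441 ≡ 60 (mod 127)
21^256 ≡ 60^2 = 3600 ≡ 44 (mod 127)
21^512 ≡ 44^2 = 1936 ≡ 31 (mod 127)
21^968 = 21^512 · 21^256 · 21^128 · 21^64 · 21^8 ≡ 31 · 44 · 60 · 21 · 31 (mod 127).
Accumulate the product:
31 · 44 = 1364 ≡ 94
94 · 60 = 5640 ≡ 52
52 · 21 = 1092 ≡ 76
76 · 31 = 2356 ≡ 70

70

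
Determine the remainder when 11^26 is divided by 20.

Compute successive squares:
26 in binary is 11010, i.e. 26 = 16 + 8 + 2.
11^1 ≡ 11 (mod 20)
11^2 ≡ 11^2 = 121 ≡ 1 (mod 20)
11^4 ≡ 1^2 = 1 (mod 20)
11^8 ≡ 1^2 = 1 (mod 20)
11^16 ≡ 1^2 = 1 (mod 20)
11^26 = 11^16 * 11^8 * 11^2 ≡ 1 * 1 * 1 (mod 20).
Accumulate the product:
1 * 1 = 1
1 * 1 = 1

1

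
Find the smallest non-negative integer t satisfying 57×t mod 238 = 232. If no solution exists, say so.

gcd(57, 238) = 1, so a unique solution mod 238 exists.
57⁻¹ ≡ 71 (mod 238).
t ≡ 71×232 ≡ 50 (mod 238).

50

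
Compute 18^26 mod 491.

18^1 ≡ 18 (mod 491)
18^2 ≡ 18^2 = 324 (mod 491)
18^4 ≡ 324^2 = 104976 ≡ 393 (mod 491)
18^8 ≡ 393^2 = 154449 ≡ 275 (mod 491)
18^16 ≡ 275^2 = 75625 ≡ 11 (mod 491)
18^26 = 18^16 × 18^8 × 18^2 ≡ 11 × 275 × 324 (mod 491).
Accumulate the product:
11 × 275 = 3025 ≡ 79
79 × 324 = 25596 ≡ 64

64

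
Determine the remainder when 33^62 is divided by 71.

10

Using repeated squaring:
62 in binary is 111110, i.e. 62 = 32 + 16 + 8 + 4 + 2.
33^1 ≡ 33 (mod 71)
33^2 ≡ 33^2 = 1089 ≡ 24 (mod 71)
33^4 ≡ 24^2 = 576 ≡ 8 (mod 71)
33^8 ≡ 8^2 = 64 (mod 71)
33^16 ≡ 64^2 = 4096 ≡ 49 (mod 71)
33^32 ≡ 49^2 = 2401 ≡ 58 (mod 71)
33^62 = 33^32 · 33^16 · 33^8 · 33^4 · 33^2 ≡ 58 · 49 · 64 · 8 · 24 (mod 71).
Accumulate the product:
58 · 49 = 2842 ≡ 2
2 · 64 = 128 ≡ 57
57 · 8 = 456 ≡ 30
30 · 24 = 720 ≡ 10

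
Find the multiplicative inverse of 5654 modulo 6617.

Run the extended Euclidean algorithm:
6617 = 1*5654 + 963
5654 = 5*963 + 839
963 = 1*839 + 124
839 = 6*124 + 95
124 = 1*95 + 29
95 = 3*29 + 8
29 = 3*8 + 5
8 = 1*5 + 3
5 = 1*3 + 2
3 = 1*2 + 1
2 = 2*1 + 0
gcd(5654, 6617) = 1, so the inverse exists.
Bézout: 1 = −2143*6617 + 2508*5654.
So 5654⁻¹ ≡ 2508 (mod 6617).

2508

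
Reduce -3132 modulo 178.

-3132 = -18×178 + 72, so -3132 ≡ 72 (mod 178).

72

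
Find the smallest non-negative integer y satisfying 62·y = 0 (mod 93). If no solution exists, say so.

0

gcd(62, 93) = 31, and 31 | 0, so solutions exist.
Divide through by 31: 2·y mod 3 = 0.
2⁻¹ ≡ 2 (mod 3).
y ≡ 2·0 ≡ 0 (mod 3).
The smallest non-negative solution is y = 0.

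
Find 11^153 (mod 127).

Compute successive squares:
153 in binary is 10011001, i.e. 153 = 128 + 16 + 8 + 1.
11^1 ≡ 11 (mod 127)
11^2 ≡ 11^2 = 121 (mod 127)
11^4 ≡ 121^2 = 14641 ≡ 36 (mod 127)
11^8 ≡ 36^2 = 1296 ≡ 26 (mod 127)
11^16 ≡ 26^2 = 676 ≡ 41 (mod 127)
11^32 ≡ 41^2 = 1681 ≡ 30 (mod 127)
11^64 ≡ 30^2 = 900 ≡ 11 (mod 127)
11^128 ≡ 11^2 = 121 (mod 127)
11^153 = 11^128 · 11^16 · 11^8 · 11^1 ≡ 121 · 41 · 26 · 11 (mod 127).
Accumulate the product:
121 · 41 = 4961 ≡ 8
8 · 26 = 208 ≡ 81
81 · 11 = 891 ≡ 2

2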